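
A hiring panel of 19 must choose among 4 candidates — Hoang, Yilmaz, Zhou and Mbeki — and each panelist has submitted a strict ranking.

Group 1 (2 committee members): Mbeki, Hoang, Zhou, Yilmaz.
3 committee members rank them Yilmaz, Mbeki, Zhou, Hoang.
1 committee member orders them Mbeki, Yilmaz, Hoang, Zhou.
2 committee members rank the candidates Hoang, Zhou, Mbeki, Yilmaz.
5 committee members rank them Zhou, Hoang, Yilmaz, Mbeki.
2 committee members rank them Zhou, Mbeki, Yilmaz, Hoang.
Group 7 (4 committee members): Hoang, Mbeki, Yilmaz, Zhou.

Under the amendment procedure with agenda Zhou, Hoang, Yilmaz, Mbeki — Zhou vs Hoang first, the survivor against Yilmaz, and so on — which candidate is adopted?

Mbeki

Round 1: Zhou vs Hoang — 10–9, Zhou advances.
Round 2: Zhou vs Yilmaz — 11–8, Zhou advances.
Round 3: Zhou vs Mbeki — 9–10, Mbeki advances.
The agenda winner is Mbeki.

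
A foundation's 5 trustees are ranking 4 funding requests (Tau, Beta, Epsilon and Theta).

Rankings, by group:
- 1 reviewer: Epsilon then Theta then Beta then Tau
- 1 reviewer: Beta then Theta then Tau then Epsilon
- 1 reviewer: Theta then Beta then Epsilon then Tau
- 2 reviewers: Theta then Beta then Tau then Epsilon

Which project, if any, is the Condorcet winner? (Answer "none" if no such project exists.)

Theta

Check each pair by majority over 5 ballots:
Tau vs Beta: Tau is ranked higher on 0 ballots, Beta on 5. Beta wins 5–0.
Tau vs Epsilon: Tau, 3–2.
Tau vs Theta: Theta wins 5–0.
Beta vs Epsilon: Beta is ranked higher on 1+1+2 = 4 ballots, Epsilon on 1. Beta wins 4–1.
Beta vs Theta: Beta preferred on 1 ballot; Theta wins 4–1.
Epsilon vs Theta: 1 for Epsilon, 4 for Theta — Theta by 4–1.
Only Theta has no losses; Theta is the Condorcet winner.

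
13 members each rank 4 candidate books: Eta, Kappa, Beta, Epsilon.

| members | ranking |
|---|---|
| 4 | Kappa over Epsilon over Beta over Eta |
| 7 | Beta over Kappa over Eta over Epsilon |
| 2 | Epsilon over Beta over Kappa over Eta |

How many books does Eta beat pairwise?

Eta against each rival (13 members):
Eta vs Kappa: Kappa wins 13–0.
Eta vs Beta: Beta wins 13–0.
Eta vs Epsilon: Eta preferred on 7 ballots; Eta wins 7–6.
Eta beats Epsilon; loses to Kappa, Beta — 1 pairwise win.

1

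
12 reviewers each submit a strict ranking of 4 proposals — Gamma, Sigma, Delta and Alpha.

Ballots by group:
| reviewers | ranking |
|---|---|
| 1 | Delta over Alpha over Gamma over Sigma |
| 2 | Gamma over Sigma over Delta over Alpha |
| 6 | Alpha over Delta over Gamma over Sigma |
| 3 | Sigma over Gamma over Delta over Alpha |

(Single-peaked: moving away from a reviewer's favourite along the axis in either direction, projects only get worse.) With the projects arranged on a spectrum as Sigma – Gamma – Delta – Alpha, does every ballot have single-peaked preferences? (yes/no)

yes

Axis positions: Sigma=1, Gamma=2, Delta=3, Alpha=4.
Group 1 (peak Delta at position 3): ranking walks positions 3-4-2-1, expanding outward from the peak — single-peaked.
Group 2 (peak Gamma at position 2): ranking walks positions 2-1-3-4, expanding outward from the peak — single-peaked.
Group 3 (peak Alpha at position 4): ranking walks positions 4-3-2-1, expanding outward from the peak — single-peaked.
Group 4 (peak Sigma at position 1): ranking walks positions 1-2-3-4, expanding outward from the peak — single-peaked.
Every ranking is single-peaked on this axis.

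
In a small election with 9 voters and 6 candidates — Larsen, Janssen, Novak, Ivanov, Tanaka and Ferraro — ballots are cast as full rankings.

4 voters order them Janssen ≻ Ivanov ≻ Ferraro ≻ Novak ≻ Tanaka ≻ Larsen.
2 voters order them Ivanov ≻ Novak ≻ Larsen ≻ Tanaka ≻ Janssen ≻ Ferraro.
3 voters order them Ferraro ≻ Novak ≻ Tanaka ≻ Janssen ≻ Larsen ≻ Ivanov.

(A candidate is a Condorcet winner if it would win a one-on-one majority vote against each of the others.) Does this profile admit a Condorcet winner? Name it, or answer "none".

none

Check each pair by majority over 9 ballots:
Larsen vs Janssen: Larsen preferred on 2 ballots; Janssen wins 7–2.
Larsen vs Novak: 0 to 9, Novak.
Larsen vs Ivanov: Larsen preferred on 3 ballots; Ivanov wins 6–3.
Larsen vs Tanaka: 2 for Larsen, 7 for Tanaka — Tanaka by 7–2.
Larsen vs Ferraro: 2 to 7, Ferraro.
Janssen vs Novak: 4 for Janssen, 5 for Novak — Novak by 5–4.
Janssen vs Ivanov: Janssen is ranked higher on 4+3 = 7 ballots, Ivanov on 2. Janssen wins 7–2.
Janssen vs Tanaka: 4 for Janssen, 5 for Tanaka — Tanaka by 5–4.
Janssen vs Ferraro: Janssen preferred on 4+2 = 6 ballots; Janssen wins 6–3.
Novak vs Ivanov: Novak preferred on 3 ballots; Ivanov wins 6–3.
Novak vs Tanaka: Novak preferred on 4+2+3 = 9 ballots; Novak wins 9–0.
Novak vs Ferraro: Novak is ranked higher on 2 ballots, Ferraro on 7. Ferraro wins 7–2.
Ivanov vs Tanaka: Ivanov preferred on 4+2 = 6 ballots; Ivanov wins 6–3.
Ivanov vs Ferraro: Ivanov preferred on 4+2 = 6 ballots; Ivanov wins 6–3.
Tanaka vs Ferraro: Tanaka preferred on 2 ballots; Ferraro wins 7–2.
Each candidate drops at least one matchup (Larsen loses to Janssen; Janssen loses to Novak; Novak loses to Ivanov; Ivanov loses to Janssen; Tanaka loses to Novak; Ferraro loses to Janssen); the cycle Janssen beats Ivanov beats Novak beats Janssen rules out a Condorcet winner.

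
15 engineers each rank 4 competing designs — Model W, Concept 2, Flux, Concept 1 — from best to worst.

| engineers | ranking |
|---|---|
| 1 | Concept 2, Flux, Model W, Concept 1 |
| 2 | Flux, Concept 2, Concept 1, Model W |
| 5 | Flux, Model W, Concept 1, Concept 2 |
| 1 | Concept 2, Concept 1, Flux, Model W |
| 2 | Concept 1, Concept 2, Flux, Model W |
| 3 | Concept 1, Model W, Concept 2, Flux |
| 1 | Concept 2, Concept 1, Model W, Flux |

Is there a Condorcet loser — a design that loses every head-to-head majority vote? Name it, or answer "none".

none

Pairwise majorities:
Model W vs Concept 2: Model W preferred on 5+3 = 8 ballots; Model W wins 8–7.
Model W vs Flux: 4 to 11, Flux.
Model W–Concept 1: Concept 1 9–6.
Concept 2 vs Flux: Concept 2 preferred on 1+1+2+3+1 = 8 ballots; Concept 2 wins 8–7.
Concept 2 vs Concept 1: Concept 1 wins 10–5.
Flux vs Concept 1: Flux preferred on 1+2+5 = 8 ballots; Flux wins 8–7.
Each design has at least one pairwise win (Model W beats Concept 2; Concept 2 beats Flux; Flux beats Model W; Concept 1 beats Model W) — no Condorcet loser.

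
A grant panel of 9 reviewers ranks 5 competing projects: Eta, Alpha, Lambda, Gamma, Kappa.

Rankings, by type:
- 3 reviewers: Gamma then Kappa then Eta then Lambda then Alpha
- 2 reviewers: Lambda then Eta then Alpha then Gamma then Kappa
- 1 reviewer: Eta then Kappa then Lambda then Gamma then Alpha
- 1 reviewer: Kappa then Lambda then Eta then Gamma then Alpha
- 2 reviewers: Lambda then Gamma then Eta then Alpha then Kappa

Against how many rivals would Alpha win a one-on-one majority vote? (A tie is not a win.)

Alpha against each rival (9 reviewers):
Alpha vs Eta: 0 to 9, Eta.
Alpha vs Lambda: Lambda, 9–0.
Alpha vs Gamma: Gamma wins 7–2.
Alpha vs Kappa: Kappa, 5–4.
Alpha beats no one; loses to Eta, Lambda, Gamma, Kappa — 0 pairwise wins.

0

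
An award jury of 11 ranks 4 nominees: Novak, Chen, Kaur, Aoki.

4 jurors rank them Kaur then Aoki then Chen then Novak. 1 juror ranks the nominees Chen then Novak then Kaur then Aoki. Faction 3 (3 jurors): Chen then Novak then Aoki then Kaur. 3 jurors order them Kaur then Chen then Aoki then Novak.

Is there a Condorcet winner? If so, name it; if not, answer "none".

Kaur

Pairwise majorities:
Novak vs Chen: Chen, 11–0.
Novak vs Kaur: Kaur, 7–4.
Novak vs Aoki: Aoki wins 7–4.
Chen vs Kaur: Kaur, 7–4.
Chen vs Aoki: Chen wins 7–4.
Kaur vs Aoki: Kaur wins 8–3.
Kaur defeats every rival head-to-head and is the Condorcet winner.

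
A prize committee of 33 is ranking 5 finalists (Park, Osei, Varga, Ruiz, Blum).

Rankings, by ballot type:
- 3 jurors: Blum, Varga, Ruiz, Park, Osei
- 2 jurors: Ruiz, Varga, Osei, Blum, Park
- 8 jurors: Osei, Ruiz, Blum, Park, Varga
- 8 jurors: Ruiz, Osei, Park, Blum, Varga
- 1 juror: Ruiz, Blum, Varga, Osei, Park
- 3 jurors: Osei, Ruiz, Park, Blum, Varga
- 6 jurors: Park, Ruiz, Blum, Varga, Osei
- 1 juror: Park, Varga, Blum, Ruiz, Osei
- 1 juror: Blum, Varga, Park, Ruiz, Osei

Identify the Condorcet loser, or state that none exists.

Varga

Head-to-head results (33 jurors):
Park vs Osei: Park is ranked higher on 3+6+1+1 = 11 ballots, Osei on 22. Osei wins 22–11.
Park vs Varga: 26 to 7, Park.
Park–Ruiz: Ruiz 25–8.
Park vs Blum: Park, 18–15.
Osei vs Varga: 8+8+3 = 19 for Osei, 14 for Varga — Osei by 19–14.
Osei vs Ruiz: 11 to 22, Ruiz.
Osei vs Blum: 21 to 12, Osei.
Varga vs Ruiz: 3+1+1 = 5 for Varga, 28 for Ruiz — Ruiz by 28–5.
Varga–Blum: Blum 30–3.
Ruiz–Blum: Ruiz 28–5.
Varga loses to every other nominee — it is the Condorcet loser.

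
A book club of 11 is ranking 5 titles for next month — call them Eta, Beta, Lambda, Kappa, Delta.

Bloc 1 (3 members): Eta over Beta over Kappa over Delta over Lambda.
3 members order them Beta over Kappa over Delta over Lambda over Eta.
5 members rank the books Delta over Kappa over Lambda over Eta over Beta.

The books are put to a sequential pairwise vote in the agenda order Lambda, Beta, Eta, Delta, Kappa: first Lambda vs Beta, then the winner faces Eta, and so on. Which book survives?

Kappa

Round 1: Lambda vs Beta — 5–6, Beta advances.
Round 2: Beta vs Eta — 3–8, Eta advances.
Round 3: Eta vs Delta — 3–8, Delta advances.
Round 4: Delta vs Kappa — 5–6, Kappa advances.
Kappa survives the agenda.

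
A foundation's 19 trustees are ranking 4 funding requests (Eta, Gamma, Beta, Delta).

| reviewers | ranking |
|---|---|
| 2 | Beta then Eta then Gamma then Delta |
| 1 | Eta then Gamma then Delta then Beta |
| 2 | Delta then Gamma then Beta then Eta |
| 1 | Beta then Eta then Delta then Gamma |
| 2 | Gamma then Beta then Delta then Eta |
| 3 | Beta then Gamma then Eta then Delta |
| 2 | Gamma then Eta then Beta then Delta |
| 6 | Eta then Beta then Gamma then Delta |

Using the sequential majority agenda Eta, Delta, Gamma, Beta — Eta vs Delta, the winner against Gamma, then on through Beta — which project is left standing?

Round 1: Eta vs Delta — 15–4, Eta advances.
Round 2: Eta vs Gamma — 10–9, Eta advances.
Round 3: Eta vs Beta — 9–10, Beta advances.
Beta survives the agenda.

Beta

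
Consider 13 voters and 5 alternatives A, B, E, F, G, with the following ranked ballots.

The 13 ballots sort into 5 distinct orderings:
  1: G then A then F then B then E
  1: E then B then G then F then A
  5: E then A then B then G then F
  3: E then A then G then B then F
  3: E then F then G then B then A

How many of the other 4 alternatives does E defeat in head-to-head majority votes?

E against each rival (13 voters):
E vs A: E, 12–1.
E vs B: E, 12–1.
E vs F: 12 to 1, E.
E vs G: E preferred on 1+5+3+3 = 12 ballots; E wins 12–1.
E beats A, B, F, G — 4 pairwise wins.

4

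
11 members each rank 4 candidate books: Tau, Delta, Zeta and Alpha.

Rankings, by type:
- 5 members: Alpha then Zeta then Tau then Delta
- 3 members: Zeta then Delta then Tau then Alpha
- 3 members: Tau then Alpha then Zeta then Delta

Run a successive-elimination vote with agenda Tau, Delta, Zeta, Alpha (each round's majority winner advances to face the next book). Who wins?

Alpha

Round 1: Tau vs Delta — 8–3, Tau advances.
Round 2: Tau vs Zeta — 3–8, Zeta advances.
Round 3: Zeta vs Alpha — 3–8, Alpha advances.
The agenda winner is Alpha.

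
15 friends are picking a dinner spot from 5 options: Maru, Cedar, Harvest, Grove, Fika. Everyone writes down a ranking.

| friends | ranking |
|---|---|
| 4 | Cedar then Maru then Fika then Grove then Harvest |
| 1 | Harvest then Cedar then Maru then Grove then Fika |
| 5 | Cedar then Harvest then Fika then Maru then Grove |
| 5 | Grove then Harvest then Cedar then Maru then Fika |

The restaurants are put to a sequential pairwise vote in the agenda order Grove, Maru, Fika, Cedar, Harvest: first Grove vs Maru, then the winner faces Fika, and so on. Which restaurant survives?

Cedar

Round 1: Grove vs Maru — 5–10, Maru advances.
Round 2: Maru vs Fika — 10–5, Maru advances.
Round 3: Maru vs Cedar — 0–15, Cedar advances.
Round 4: Cedar vs Harvest — 9–6, Cedar advances.
Cedar survives the agenda.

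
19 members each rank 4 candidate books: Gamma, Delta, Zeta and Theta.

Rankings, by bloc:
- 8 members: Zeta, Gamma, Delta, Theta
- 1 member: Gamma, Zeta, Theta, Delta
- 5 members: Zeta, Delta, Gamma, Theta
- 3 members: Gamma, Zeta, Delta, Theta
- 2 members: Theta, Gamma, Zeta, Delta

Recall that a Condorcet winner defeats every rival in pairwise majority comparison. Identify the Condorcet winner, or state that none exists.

Zeta

Pairwise majorities:
Gamma vs Delta: Gamma is ranked higher on 8+1+3+2 = 14 ballots, Delta on 5. Gamma wins 14–5.
Gamma vs Zeta: 6 to 13, Zeta.
Gamma vs Theta: 17 to 2, Gamma.
Delta vs Zeta: 0 to 19, Zeta.
Delta vs Theta: 16 to 3, Delta.
Zeta vs Theta: Zeta is ranked higher on 8+1+5+3 = 17 ballots, Theta on 2. Zeta wins 17–2.
Zeta wins every pairwise contest, so Zeta is the Condorcet winner.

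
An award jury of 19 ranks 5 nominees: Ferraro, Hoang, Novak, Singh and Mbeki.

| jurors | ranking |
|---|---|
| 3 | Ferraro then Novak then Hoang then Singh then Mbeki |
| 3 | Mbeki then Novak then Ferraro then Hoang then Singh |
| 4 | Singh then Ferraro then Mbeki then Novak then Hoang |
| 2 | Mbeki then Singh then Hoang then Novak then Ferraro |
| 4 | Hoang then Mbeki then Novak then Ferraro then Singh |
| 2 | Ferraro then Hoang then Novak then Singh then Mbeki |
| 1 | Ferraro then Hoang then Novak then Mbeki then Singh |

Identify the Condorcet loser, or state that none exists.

Singh

Head-to-head results (19 jurors):
Ferraro vs Hoang: Ferraro wins 13–6.
Ferraro vs Novak: 3+4+2+1 = 10 for Ferraro, 9 for Novak — Ferraro by 10–9.
Ferraro–Singh: Ferraro 13–6.
Ferraro–Mbeki: Ferraro 10–9.
Hoang vs Novak: Novak, 10–9.
Hoang vs Singh: Hoang wins 13–6.
Hoang–Mbeki: Hoang 10–9.
Novak–Singh: Novak 13–6.
Novak vs Mbeki: 6 to 13, Mbeki.
Singh vs Mbeki: 3+4+2 = 9 for Singh, 10 for Mbeki — Mbeki by 10–9.
Singh loses to every other nominee — it is the Condorcet loser.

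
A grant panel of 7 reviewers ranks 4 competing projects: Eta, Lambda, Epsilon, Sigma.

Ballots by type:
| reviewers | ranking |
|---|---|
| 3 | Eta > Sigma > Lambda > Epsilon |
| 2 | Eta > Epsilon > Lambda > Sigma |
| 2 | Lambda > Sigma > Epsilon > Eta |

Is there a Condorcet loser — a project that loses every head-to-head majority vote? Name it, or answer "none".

Head-to-head results (7 reviewers):
Eta–Lambda: Eta 5–2.
Eta–Epsilon: Eta 5–2.
Eta vs Sigma: Eta wins 5–2.
Lambda vs Epsilon: Lambda wins 5–2.
Lambda vs Sigma: Lambda wins 4–3.
Epsilon vs Sigma: Epsilon preferred on 2 ballots; Sigma wins 5–2.
Epsilon is beaten in every head-to-head and is the Condorcet loser.

Epsilon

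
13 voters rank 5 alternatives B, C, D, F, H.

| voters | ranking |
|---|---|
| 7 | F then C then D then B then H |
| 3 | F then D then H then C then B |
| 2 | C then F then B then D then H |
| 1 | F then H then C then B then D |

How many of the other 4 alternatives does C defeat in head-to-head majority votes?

C against each rival (13 voters):
C vs B: 7+3+2+1 = 13 for C, 0 for B — C by 13–0.
C vs D: 10 to 3, C.
C vs F: F wins 11–2.
C vs H: 7+2 = 9 for C, 4 for H — C by 9–4.
C beats B, D, H; loses to F — 3 pairwise wins.

3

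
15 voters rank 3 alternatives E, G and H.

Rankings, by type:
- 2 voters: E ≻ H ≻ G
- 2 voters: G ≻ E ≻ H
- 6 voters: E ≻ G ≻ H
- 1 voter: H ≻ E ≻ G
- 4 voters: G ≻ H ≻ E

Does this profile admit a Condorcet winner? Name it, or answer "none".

Pairwise majorities:
E vs G: E wins 9–6.
E vs H: E, 10–5.
G–H: G 12–3.
E beats each of G, H — E is the Condorcet winner.

E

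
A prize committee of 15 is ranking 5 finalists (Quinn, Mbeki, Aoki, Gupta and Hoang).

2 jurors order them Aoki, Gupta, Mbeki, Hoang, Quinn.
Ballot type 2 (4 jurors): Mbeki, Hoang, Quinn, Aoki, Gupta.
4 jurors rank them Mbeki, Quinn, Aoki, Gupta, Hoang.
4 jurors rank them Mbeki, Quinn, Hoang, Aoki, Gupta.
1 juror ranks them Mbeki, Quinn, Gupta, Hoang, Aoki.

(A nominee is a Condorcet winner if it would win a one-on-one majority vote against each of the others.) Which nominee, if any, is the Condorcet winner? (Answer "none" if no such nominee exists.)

Mbeki

Check each pair by majority over 15 ballots:
Quinn vs Mbeki: 0 to 15, Mbeki.
Quinn vs Aoki: Quinn preferred on 4+4+4+1 = 13 ballots; Quinn wins 13–2.
Quinn vs Gupta: Quinn is ranked higher on 4+4+4+1 = 13 ballots, Gupta on 2. Quinn wins 13–2.
Quinn vs Hoang: 9 to 6, Quinn.
Mbeki vs Aoki: 4+4+4+1 = 13 for Mbeki, 2 for Aoki — Mbeki by 13–2.
Mbeki vs Gupta: Mbeki is ranked higher on 4+4+4+1 = 13 ballots, Gupta on 2. Mbeki wins 13–2.
Mbeki vs Hoang: Mbeki is ranked higher on 2+4+4+4+1 = 15 ballots, Hoang on 0. Mbeki wins 15–0.
Aoki vs Gupta: Aoki preferred on 2+4+4+4 = 14 ballots; Aoki wins 14–1.
Aoki vs Hoang: Aoki preferred on 2+4 = 6 ballots; Hoang wins 9–6.
Gupta vs Hoang: 2+4+1 = 7 for Gupta, 8 for Hoang — Hoang by 8–7.
Mbeki wins every pairwise contest, so Mbeki is the Condorcet winner.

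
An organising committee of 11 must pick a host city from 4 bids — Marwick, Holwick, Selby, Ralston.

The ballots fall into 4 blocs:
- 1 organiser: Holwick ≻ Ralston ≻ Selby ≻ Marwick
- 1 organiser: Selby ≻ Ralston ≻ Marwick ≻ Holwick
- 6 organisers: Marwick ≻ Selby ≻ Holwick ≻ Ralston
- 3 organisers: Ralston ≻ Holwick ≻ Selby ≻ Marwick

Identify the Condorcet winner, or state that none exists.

Check each pair by majority over 11 ballots:
Marwick vs Holwick: 1+6 = 7 for Marwick, 4 for Holwick — Marwick by 7–4.
Marwick vs Selby: Marwick is ranked higher on 6 ballots, Selby on 5. Marwick wins 6–5.
Marwick vs Ralston: 6 for Marwick, 5 for Ralston — Marwick by 6–5.
Holwick vs Selby: 4 to 7, Selby.
Holwick vs Ralston: 7 to 4, Holwick.
Selby vs Ralston: Selby preferred on 1+6 = 7 ballots; Selby wins 7–4.
Only Marwick has no losses; Marwick is the Condorcet winner.

Marwick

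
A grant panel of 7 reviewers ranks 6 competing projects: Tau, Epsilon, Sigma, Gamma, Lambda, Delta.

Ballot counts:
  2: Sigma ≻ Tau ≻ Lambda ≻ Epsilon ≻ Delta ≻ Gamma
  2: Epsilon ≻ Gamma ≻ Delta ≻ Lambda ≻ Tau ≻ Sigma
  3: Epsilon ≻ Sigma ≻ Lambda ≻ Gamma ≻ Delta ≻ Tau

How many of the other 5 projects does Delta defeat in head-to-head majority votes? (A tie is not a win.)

1

Delta against each rival (7 reviewers):
Delta vs Tau: 5 to 2, Delta.
Delta vs Epsilon: 0 to 7, Epsilon.
Delta vs Sigma: Delta is ranked higher on 2 ballots, Sigma on 5. Sigma wins 5–2.
Delta vs Gamma: Gamma, 5–2.
Delta–Lambda: Lambda 5–2.
Delta beats Tau; loses to Epsilon, Sigma, Gamma, Lambda — 1 pairwise win.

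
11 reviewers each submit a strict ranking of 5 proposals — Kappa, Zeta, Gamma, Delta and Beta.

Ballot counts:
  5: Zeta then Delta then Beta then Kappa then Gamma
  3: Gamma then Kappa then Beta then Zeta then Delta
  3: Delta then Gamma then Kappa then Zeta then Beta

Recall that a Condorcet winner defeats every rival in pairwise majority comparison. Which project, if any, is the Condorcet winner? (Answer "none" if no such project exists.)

none

Check each pair by majority over 11 ballots:
Kappa vs Zeta: 6 to 5, Kappa.
Kappa–Gamma: Gamma 6–5.
Kappa vs Delta: Kappa preferred on 3 ballots; Delta wins 8–3.
Kappa vs Beta: Kappa is ranked higher on 3+3 = 6 ballots, Beta on 5. Kappa wins 6–5.
Zeta vs Gamma: Gamma, 6–5.
Zeta–Delta: Zeta 8–3.
Zeta vs Beta: 5+3 = 8 for Zeta, 3 for Beta — Zeta by 8–3.
Gamma vs Delta: Gamma is ranked higher on 3 ballots, Delta on 8. Delta wins 8–3.
Gamma vs Beta: Gamma wins 6–5.
Delta vs Beta: 5+3 = 8 for Delta, 3 for Beta — Delta by 8–3.
No project is unbeaten: Kappa loses to Gamma; Zeta loses to Kappa; Gamma loses to Delta; Delta loses to Zeta; Beta loses to Kappa. In particular Kappa → Zeta → Delta → Kappa is a majority cycle — no Condorcet winner exists.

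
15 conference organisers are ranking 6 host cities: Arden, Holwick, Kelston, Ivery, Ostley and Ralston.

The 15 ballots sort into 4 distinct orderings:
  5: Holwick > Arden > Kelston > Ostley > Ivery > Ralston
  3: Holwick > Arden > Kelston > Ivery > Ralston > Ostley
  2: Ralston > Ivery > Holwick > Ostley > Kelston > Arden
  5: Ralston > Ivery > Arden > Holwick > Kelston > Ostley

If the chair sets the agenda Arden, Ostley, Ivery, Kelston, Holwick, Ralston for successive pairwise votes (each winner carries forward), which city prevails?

Round 1: Arden vs Ostley — 13–2, Arden advances.
Round 2: Arden vs Ivery — 8–7, Arden advances.
Round 3: Arden vs Kelston — 13–2, Arden advances.
Round 4: Arden vs Holwick — 5–10, Holwick advances.
Round 5: Holwick vs Ralston — 8–7, Holwick advances.
The agenda winner is Holwick.

Holwick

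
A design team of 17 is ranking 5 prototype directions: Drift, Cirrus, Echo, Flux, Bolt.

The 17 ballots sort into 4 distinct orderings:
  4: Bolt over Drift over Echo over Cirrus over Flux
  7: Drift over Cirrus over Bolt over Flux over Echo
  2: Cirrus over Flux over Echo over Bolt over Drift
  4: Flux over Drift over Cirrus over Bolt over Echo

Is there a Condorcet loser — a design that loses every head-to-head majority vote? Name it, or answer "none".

Head-to-head results (17 engineers):
Drift vs Cirrus: Drift is ranked higher on 4+7+4 = 15 ballots, Cirrus on 2. Drift wins 15–2.
Drift vs Echo: Drift preferred on 4+7+4 = 15 ballots; Drift wins 15–2.
Drift–Flux: Drift 11–6.
Drift–Bolt: Drift 11–6.
Cirrus vs Echo: Cirrus preferred on 7+2+4 = 13 ballots; Cirrus wins 13–4.
Cirrus–Flux: Cirrus 13–4.
Cirrus vs Bolt: Cirrus is ranked higher on 7+2+4 = 13 ballots, Bolt on 4. Cirrus wins 13–4.
Echo vs Flux: Flux wins 13–4.
Echo vs Bolt: Bolt wins 15–2.
Flux vs Bolt: 2+4 = 6 for Flux, 11 for Bolt — Bolt by 11–6.
Echo loses to every other design — it is the Condorcet loser.

Echo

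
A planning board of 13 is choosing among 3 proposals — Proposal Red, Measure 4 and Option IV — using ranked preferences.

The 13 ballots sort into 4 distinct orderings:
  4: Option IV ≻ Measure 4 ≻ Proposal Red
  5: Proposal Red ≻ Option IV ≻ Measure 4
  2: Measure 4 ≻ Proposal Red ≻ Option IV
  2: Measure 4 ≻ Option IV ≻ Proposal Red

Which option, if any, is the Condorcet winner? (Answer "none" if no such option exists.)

none

Check each pair by majority over 13 ballots:
Proposal Red–Measure 4: Measure 4 8–5.
Proposal Red vs Option IV: 5+2 = 7 for Proposal Red, 6 for Option IV — Proposal Red by 7–6.
Measure 4–Option IV: Option IV 9–4.
No option is unbeaten: Proposal Red loses to Measure 4; Measure 4 loses to Option IV; Option IV loses to Proposal Red. In particular Proposal Red beats Option IV beats Measure 4 beats Proposal Red is a majority cycle — no Condorcet winner exists.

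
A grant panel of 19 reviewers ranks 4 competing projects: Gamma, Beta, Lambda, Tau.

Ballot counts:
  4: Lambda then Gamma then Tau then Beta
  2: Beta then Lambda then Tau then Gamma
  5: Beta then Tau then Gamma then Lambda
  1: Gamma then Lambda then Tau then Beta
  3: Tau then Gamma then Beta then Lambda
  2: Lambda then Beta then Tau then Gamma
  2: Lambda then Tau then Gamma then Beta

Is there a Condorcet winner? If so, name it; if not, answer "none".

none

Head-to-head results (19 reviewers):
Gamma vs Beta: Gamma, 10–9.
Gamma–Lambda: Lambda 10–9.
Gamma vs Tau: Tau wins 14–5.
Beta vs Lambda: Beta, 10–9.
Beta vs Tau: Tau wins 10–9.
Lambda vs Tau: Lambda wins 11–8.
No project is unbeaten: Gamma loses to Lambda; Beta loses to Gamma; Lambda loses to Beta; Tau loses to Lambda. In particular Gamma → Beta → Lambda → Gamma is a majority cycle — no Condorcet winner exists.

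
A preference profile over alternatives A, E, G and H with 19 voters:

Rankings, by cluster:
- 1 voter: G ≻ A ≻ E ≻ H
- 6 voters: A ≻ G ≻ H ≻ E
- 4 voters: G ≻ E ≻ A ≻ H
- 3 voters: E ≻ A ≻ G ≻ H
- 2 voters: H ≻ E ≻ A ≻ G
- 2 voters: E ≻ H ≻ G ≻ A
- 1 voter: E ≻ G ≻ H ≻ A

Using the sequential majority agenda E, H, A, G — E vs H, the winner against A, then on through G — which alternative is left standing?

G

Round 1: E vs H — 11–8, E advances.
Round 2: E vs A — 12–7, E advances.
Round 3: E vs G — 8–11, G advances.
G survives the agenda.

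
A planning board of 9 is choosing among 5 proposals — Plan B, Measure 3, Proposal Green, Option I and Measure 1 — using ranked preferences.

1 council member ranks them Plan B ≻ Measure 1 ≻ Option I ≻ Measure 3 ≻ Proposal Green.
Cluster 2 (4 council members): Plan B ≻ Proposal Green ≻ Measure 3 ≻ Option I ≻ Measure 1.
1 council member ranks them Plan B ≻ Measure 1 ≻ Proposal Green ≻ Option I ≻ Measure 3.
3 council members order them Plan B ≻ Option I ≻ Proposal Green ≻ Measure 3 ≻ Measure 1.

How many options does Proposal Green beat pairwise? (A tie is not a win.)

Proposal Green against each rival (9 council members):
Proposal Green vs Plan B: Proposal Green is ranked higher on 0 ballots, Plan B on 9. Plan B wins 9–0.
Proposal Green vs Measure 3: Proposal Green preferred on 4+1+3 = 8 ballots; Proposal Green wins 8–1.
Proposal Green vs Option I: Proposal Green wins 5–4.
Proposal Green vs Measure 1: 7 to 2, Proposal Green.
Proposal Green beats Measure 3, Option I, Measure 1; loses to Plan B — 3 pairwise wins.

3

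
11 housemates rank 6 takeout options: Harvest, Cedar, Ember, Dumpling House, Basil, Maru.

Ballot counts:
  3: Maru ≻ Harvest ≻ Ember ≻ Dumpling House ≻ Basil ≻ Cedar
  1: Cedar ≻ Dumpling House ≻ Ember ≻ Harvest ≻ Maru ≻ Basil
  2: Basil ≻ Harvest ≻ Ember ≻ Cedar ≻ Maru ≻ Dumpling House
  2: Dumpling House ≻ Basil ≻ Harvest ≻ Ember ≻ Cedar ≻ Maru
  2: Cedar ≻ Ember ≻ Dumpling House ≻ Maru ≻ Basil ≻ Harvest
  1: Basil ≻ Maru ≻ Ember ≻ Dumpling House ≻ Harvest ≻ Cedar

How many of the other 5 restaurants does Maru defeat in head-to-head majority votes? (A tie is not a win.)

3

Maru against each rival (11 friends):
Maru vs Harvest: Maru, 6–5.
Maru vs Cedar: Cedar wins 7–4.
Maru vs Ember: Ember, 7–4.
Maru vs Dumpling House: Maru, 6–5.
Maru vs Basil: 6 to 5, Maru.
Maru beats Harvest, Dumpling House, Basil; loses to Cedar, Ember — 3 pairwise wins.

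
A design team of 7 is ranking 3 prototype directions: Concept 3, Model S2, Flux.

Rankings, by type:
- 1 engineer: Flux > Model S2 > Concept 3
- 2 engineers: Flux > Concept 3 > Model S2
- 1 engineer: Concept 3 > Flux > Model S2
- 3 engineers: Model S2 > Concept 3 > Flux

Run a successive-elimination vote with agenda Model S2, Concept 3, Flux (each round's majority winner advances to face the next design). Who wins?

Round 1: Model S2 vs Concept 3 — 4–3, Model S2 advances.
Round 2: Model S2 vs Flux — 3–4, Flux advances.
The agenda winner is Flux.

Flux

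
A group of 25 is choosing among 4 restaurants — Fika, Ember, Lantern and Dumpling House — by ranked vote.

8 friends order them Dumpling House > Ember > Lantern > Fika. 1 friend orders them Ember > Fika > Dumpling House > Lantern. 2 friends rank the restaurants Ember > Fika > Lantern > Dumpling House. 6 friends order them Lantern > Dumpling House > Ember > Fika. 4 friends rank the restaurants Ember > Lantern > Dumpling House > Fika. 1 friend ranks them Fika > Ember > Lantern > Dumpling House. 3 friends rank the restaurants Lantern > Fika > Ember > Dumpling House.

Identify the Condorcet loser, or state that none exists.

Head-to-head results (25 friends):
Fika vs Ember: 1+3 = 4 for Fika, 21 for Ember — Ember by 21–4.
Fika vs Lantern: 4 to 21, Lantern.
Fika vs Dumpling House: Fika preferred on 1+2+1+3 = 7 ballots; Dumpling House wins 18–7.
Ember vs Lantern: Ember wins 16–9.
Ember vs Dumpling House: Ember is ranked higher on 1+2+4+1+3 = 11 ballots, Dumpling House on 14. Dumpling House wins 14–11.
Lantern vs Dumpling House: Lantern wins 16–9.
Only Fika has no wins; Fika is the Condorcet loser.

Fika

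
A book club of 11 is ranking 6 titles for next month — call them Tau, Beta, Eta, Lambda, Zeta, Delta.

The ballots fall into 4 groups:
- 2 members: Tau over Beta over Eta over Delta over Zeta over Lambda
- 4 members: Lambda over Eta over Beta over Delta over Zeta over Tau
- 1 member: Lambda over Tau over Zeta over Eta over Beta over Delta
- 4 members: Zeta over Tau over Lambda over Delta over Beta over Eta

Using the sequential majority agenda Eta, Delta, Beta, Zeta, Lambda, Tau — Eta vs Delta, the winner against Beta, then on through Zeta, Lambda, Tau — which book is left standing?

Round 1: Eta vs Delta — 7–4, Eta advances.
Round 2: Eta vs Beta — 5–6, Beta advances.
Round 3: Beta vs Zeta — 6–5, Beta advances.
Round 4: Beta vs Lambda — 2–9, Lambda advances.
Round 5: Lambda vs Tau — 5–6, Tau advances.
The agenda winner is Tau.

Tau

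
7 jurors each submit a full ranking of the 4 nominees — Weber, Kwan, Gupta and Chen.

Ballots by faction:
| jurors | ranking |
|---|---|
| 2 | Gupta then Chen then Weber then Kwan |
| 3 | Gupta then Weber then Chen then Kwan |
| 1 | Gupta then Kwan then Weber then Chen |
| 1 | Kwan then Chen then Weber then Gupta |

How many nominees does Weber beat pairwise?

Weber against each rival (7 jurors):
Weber vs Kwan: Weber preferred on 2+3 = 5 ballots; Weber wins 5–2.
Weber vs Gupta: 1 for Weber, 6 for Gupta — Gupta by 6–1.
Weber vs Chen: 4 to 3, Weber.
Weber beats Kwan, Chen; loses to Gupta — 2 pairwise wins.

2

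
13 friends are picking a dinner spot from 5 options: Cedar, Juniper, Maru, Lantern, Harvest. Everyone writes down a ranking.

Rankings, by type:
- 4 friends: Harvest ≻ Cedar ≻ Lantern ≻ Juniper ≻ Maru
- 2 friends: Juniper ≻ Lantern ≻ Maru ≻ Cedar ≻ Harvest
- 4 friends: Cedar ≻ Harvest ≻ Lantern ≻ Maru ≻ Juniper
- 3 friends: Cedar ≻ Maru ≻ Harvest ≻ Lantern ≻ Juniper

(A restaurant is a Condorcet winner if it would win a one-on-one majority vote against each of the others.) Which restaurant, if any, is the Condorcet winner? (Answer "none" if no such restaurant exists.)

Check each pair by majority over 13 ballots:
Cedar vs Juniper: 4+4+3 = 11 for Cedar, 2 for Juniper — Cedar by 11–2.
Cedar vs Maru: 4+4+3 = 11 for Cedar, 2 for Maru — Cedar by 11–2.
Cedar vs Lantern: Cedar is ranked higher on 4+4+3 = 11 ballots, Lantern on 2. Cedar wins 11–2.
Cedar–Harvest: Cedar 9–4.
Juniper vs Maru: Juniper is ranked higher on 4+2 = 6 ballots, Maru on 7. Maru wins 7–6.
Juniper vs Lantern: Juniper preferred on 2 ballots; Lantern wins 11–2.
Juniper vs Harvest: Juniper is ranked higher on 2 ballots, Harvest on 11. Harvest wins 11–2.
Maru vs Lantern: Maru preferred on 3 ballots; Lantern wins 10–3.
Maru vs Harvest: Maru is ranked higher on 2+3 = 5 ballots, Harvest on 8. Harvest wins 8–5.
Lantern vs Harvest: 2 for Lantern, 11 for Harvest — Harvest by 11–2.
Cedar defeats every rival head-to-head and is the Condorcet winner.

Cedar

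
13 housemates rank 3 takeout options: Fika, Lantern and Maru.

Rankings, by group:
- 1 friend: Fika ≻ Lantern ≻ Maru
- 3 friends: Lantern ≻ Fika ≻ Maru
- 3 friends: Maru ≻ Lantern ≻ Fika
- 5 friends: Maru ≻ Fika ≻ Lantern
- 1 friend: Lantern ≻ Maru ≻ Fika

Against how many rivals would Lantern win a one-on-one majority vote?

Lantern against each rival (13 friends):
Lantern vs Fika: Lantern is ranked higher on 3+3+1 = 7 ballots, Fika on 6. Lantern wins 7–6.
Lantern vs Maru: Lantern is ranked higher on 1+3+1 = 5 ballots, Maru on 8. Maru wins 8–5.
Lantern beats Fika; loses to Maru — 1 pairwise win.

1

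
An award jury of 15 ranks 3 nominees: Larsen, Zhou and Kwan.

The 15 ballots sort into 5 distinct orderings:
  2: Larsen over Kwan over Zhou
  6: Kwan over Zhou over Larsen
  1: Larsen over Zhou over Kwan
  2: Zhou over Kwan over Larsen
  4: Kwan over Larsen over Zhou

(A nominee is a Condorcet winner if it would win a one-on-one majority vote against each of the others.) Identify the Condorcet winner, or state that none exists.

Pairwise majorities:
Larsen vs Zhou: Zhou wins 8–7.
Larsen–Kwan: Kwan 12–3.
Zhou–Kwan: Kwan 12–3.
Kwan defeats every rival head-to-head and is the Condorcet winner.

Kwan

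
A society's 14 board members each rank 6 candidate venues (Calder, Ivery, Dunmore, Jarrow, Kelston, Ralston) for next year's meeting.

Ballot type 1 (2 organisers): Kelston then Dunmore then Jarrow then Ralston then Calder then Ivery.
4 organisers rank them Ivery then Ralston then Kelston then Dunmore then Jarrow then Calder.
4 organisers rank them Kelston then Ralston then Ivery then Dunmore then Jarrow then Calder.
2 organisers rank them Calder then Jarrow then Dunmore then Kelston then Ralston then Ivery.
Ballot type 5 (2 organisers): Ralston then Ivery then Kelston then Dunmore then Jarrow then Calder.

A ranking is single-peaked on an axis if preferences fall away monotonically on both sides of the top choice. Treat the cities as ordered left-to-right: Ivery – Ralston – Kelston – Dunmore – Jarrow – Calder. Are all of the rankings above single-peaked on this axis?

yes

Axis positions: Ivery=1, Ralston=2, Kelston=3, Dunmore=4, Jarrow=5, Calder=6.
Ballot type 1 (peak Kelston at position 3): ranking walks positions 3-4-5-2-6-1, expanding outward from the peak — single-peaked.
Ballot type 2 (peak Ivery at position 1): ranking walks positions 1-2-3-4-5-6, expanding outward from the peak — single-peaked.
Ballot type 3 (peak Kelston at position 3): ranking walks positions 3-2-1-4-5-6, expanding outward from the peak — single-peaked.
Ballot type 4 (peak Calder at position 6): ranking walks positions 6-5-4-3-2-1, expanding outward from the peak — single-peaked.
Ballot type 5 (peak Ralston at position 2): ranking walks positions 2-1-3-4-5-6, expanding outward from the peak — single-peaked.
Every ranking is single-peaked on this axis.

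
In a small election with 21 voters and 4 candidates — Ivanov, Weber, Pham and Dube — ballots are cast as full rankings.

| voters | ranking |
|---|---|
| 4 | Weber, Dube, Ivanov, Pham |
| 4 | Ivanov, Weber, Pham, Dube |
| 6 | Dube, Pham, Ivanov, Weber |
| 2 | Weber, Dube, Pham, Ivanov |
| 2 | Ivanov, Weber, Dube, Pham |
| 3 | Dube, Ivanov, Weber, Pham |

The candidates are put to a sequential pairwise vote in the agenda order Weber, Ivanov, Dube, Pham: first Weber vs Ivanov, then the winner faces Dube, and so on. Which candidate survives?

Round 1: Weber vs Ivanov — 6–15, Ivanov advances.
Round 2: Ivanov vs Dube — 6–15, Dube advances.
Round 3: Dube vs Pham — 17–4, Dube advances.
The agenda winner is Dube.

Dube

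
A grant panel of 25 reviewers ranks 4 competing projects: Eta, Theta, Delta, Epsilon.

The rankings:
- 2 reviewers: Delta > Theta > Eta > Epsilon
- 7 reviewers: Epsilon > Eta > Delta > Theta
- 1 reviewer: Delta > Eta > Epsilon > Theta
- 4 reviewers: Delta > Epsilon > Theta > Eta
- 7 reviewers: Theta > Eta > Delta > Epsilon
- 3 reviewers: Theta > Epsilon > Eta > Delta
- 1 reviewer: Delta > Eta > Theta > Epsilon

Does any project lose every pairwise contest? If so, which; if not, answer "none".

none

Pairwise majorities:
Eta vs Theta: 7+1+1 = 9 for Eta, 16 for Theta — Theta by 16–9.
Eta–Delta: Eta 17–8.
Eta vs Epsilon: Epsilon, 14–11.
Theta vs Delta: 10 to 15, Delta.
Theta vs Epsilon: Theta, 13–12.
Delta vs Epsilon: Delta wins 15–10.
Every project wins at least one matchup (Eta beats Delta; Theta beats Eta; Delta beats Theta; Epsilon beats Eta), so there is no Condorcet loser.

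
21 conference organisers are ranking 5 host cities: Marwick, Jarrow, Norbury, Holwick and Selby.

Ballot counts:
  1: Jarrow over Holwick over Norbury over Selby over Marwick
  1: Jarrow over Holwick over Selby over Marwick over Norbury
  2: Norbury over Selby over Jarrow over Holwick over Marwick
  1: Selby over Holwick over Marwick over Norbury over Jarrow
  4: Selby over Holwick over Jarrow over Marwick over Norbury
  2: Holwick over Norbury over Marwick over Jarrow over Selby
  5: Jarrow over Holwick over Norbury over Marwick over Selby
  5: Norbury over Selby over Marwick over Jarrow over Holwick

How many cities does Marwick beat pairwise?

0

Marwick against each rival (21 organisers):
Marwick vs Jarrow: 1+2+5 = 8 for Marwick, 13 for Jarrow — Jarrow by 13–8.
Marwick vs Norbury: 6 to 15, Norbury.
Marwick vs Holwick: 5 to 16, Holwick.
Marwick vs Selby: Selby, 14–7.
Marwick beats no one; loses to Jarrow, Norbury, Holwick, Selby — 0 pairwise wins.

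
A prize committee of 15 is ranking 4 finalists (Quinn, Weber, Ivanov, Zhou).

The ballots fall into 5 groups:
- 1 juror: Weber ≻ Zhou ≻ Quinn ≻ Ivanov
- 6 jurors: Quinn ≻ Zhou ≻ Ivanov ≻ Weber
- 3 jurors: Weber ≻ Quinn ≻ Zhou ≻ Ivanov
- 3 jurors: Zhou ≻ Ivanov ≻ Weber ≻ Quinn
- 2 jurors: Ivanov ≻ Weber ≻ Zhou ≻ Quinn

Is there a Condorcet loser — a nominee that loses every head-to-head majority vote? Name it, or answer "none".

Pairwise majorities:
Quinn vs Weber: 6 to 9, Weber.
Quinn vs Ivanov: Quinn preferred on 1+6+3 = 10 ballots; Quinn wins 10–5.
Quinn–Zhou: Quinn 9–6.
Weber vs Ivanov: Weber preferred on 1+3 = 4 ballots; Ivanov wins 11–4.
Weber vs Zhou: Zhou wins 9–6.
Ivanov vs Zhou: Zhou wins 13–2.
Each nominee has at least one pairwise win (Quinn beats Ivanov; Weber beats Quinn; Ivanov beats Weber; Zhou beats Weber) — no Condorcet loser.

none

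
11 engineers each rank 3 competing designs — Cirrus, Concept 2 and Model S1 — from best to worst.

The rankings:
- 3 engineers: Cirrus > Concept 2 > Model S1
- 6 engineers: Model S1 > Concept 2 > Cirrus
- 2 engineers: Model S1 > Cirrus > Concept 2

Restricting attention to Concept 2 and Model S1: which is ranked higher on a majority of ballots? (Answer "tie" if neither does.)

Ballots ranking Concept 2 above Model S1: 3.
Ballots ranking Model S1 above Concept 2: 11 − 3 = 8.
Model S1 wins the head-to-head 8–3.

Model S1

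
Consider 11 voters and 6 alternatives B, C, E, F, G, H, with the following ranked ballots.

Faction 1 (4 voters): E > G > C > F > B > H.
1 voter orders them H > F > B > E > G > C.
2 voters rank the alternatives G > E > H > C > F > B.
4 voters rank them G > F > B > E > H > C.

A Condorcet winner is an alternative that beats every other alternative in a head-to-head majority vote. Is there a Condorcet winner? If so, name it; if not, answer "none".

Head-to-head results (11 voters):
B vs C: C wins 6–5.
B vs E: E, 6–5.
B vs F: F, 11–0.
B vs G: G wins 10–1.
B vs H: B, 8–3.
C–E: E 11–0.
C vs F: C, 6–5.
C–G: G 11–0.
C–H: H 7–4.
E–F: E 6–5.
E vs G: G wins 6–5.
E vs H: E, 10–1.
F vs G: G, 10–1.
F vs H: F, 8–3.
G vs H: G wins 10–1.
Only G has no losses; G is the Condorcet winner.

G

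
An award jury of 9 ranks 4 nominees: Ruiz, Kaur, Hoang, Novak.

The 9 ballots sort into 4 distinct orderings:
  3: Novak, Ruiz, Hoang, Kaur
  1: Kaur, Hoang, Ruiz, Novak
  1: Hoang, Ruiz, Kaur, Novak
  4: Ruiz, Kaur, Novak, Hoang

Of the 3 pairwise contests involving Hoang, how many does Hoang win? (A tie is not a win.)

Hoang against each rival (9 jurors):
Hoang vs Ruiz: Hoang is ranked higher on 1+1 = 2 ballots, Ruiz on 7. Ruiz wins 7–2.
Hoang vs Kaur: Kaur, 5–4.
Hoang vs Novak: Novak wins 7–2.
Hoang beats no one; loses to Ruiz, Kaur, Novak — 0 pairwise wins.

0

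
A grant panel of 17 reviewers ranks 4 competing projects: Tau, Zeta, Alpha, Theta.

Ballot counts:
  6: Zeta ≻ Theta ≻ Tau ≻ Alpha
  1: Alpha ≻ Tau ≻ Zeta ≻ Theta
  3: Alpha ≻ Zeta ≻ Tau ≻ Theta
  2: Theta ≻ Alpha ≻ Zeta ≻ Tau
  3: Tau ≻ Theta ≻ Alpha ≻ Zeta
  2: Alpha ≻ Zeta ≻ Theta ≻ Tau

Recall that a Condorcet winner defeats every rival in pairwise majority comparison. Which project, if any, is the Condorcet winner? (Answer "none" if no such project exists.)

Head-to-head results (17 reviewers):
Tau–Zeta: Zeta 13–4.
Tau–Alpha: Tau 9–8.
Tau vs Theta: Theta wins 10–7.
Zeta vs Alpha: Alpha, 11–6.
Zeta vs Theta: Zeta, 12–5.
Alpha vs Theta: Alpha is ranked higher on 1+3+2 = 6 ballots, Theta on 11. Theta wins 11–6.
No project is unbeaten: Tau loses to Zeta; Zeta loses to Alpha; Alpha loses to Tau; Theta loses to Zeta. In particular Tau → Alpha → Zeta → Tau is a majority cycle — no Condorcet winner exists.

none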